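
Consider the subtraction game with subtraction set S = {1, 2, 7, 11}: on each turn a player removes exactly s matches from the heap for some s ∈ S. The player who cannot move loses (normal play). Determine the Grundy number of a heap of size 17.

2

G(0) = 0
G(1) = mex{0} = 1
G(2) = mex{1,0} = 2
G(3) = mex{2,1} = 0
G(4) = mex{0,2} = 1
G(5) = mex{1,0} = 2
G(6) = mex{2,1} = 0
G(7) = mex{0,2,0} = 1
G(8) = mex{1,0,1} = 2
G(9) = mex{2,1,2} = 0
G(10) = mex{0,2,0} = 1
G(11) = mex{1,0,1,0} = 2
G(12) = mex{2,1,2,1} = 0
G(13) = mex{0,2,0,2} = 1
G(14) = mex{1,0,1,0} = 2
G(15) = mex{2,1,2,1} = 0
G(16) = mex{0,2,0,2} = 1
G(17) = mex{1,0,1,0} = 2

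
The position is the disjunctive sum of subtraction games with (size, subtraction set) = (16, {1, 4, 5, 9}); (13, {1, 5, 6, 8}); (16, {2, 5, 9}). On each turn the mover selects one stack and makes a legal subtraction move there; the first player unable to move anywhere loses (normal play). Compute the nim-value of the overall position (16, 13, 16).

Stack A, S = {1, 4, 5, 9}:
n :  0  1  2  3  4  5  6  7  8  9 10 11 12 13 14 15 16
G :  0  1  0  1  2  3  2  3  0  1  0  1  2  3  2  3  0
G_A(16) = 0.
Stack B, S = {1, 5, 6, 8}:
G(0) = 0
G(1) = mex{0} = 1
G(2) = mex{1} = 0
G(3) = mex{0} = 1
G(4) = mex{1} = 0
G(5) = mex{0,0} = 1
G(6) = mex{1,1,0} = 2
G(7) = mex{2,0,1} = 3
G(8) = mex{3,1,0,0} = 2
G(9) = mex{2,0,1,1} = 3
G(10) = mex{3,1,0,0} = 2
G(11) = mex{2,2,1,1} = 0
G(12) = mex{0,3,2,0} = 1
G(13) = mex{1,2,3,1} = 0
G_B(13) = 0.
Stack C, S = {2, 5, 9}:
G(0) = 0
G(1) = mex{} = 0
G(2) = mex{0} = 1
G(3) = mex{0} = 1
G(4) = mex{1} = 0
G(5) = mex{1,0} = 2
G(6) = mex{0,0} = 1
G(7) = mex{2,1} = 0
G(8) = mex{1,1} = 0
G(9) = mex{0,0,0} = 1
G(10) = mex{0,2,0} = 1
G(11) = mex{1,1,1} = 0
G(12) = mex{1,0,1} = 2
G(13) = mex{0,0,0} = 1
G(14) = mex{2,1,2} = 0
G(15) = mex{1,1,1} = 0
G(16) = mex{0,0,0} = 1
G_C(16) = 1.
Combined Grundy value = 0 ⊕ 0 ⊕ 1 = 1.

1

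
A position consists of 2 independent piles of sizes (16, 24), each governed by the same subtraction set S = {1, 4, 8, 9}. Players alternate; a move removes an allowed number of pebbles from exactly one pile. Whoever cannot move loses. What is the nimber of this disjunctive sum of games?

All piles use S = {1, 4, 8, 9}:
n :  0  1  2  3  4  5  6  7  8  9 10 11 12 13 14 15 16 17 18 19 20 21 22 23 24
G :  0  1  0  1  2  0  1  0  1  2  3  2  0  1  2  3  2  0  1  0  1  2  0  1  0
Pile A: G(16) = 2.
Pile B: G(24) = 0.
Combined Grundy value = 2 ⊕ 0 = 2.

2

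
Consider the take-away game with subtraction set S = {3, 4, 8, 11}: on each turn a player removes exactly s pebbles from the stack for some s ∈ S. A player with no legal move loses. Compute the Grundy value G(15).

n :  0  1  2  3  4  5  6  7  8  9 10 11 12 13 14 15
G :  0  0  0  1  1  1  2  0  2  3  1  3  4  2  0  2

2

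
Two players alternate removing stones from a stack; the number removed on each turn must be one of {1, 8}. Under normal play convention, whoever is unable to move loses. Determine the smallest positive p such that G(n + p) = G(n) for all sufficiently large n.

n :  0  1  2  3  4  5  6  7  8  9 10 11 12 13 14 15 16 17 18 19
G :  0  1  0  1  0  1  0  1  2  0  1  0  1  0  1  0  1  2  0  1
G(n+9) = G(n) holds for n = 0,…,7 (a full window of length max(S) = 8), so the sequence is purely periodic with period 9.

9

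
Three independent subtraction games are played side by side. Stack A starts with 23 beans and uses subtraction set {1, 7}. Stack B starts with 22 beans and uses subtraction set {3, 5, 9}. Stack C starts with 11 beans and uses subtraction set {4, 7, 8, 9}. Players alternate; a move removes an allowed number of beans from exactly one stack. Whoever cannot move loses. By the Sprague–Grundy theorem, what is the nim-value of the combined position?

3

Stack A, S = {1, 7}:
n :  0  1  2  3  4  5  6  7  8  9 10 11 12 13 14 15 16 17 18 19 20 21 22 23
G :  0  1  0  1  0  1  0  1  0  1  0  1  0  1  0  1  0  1  0  1  0  1  0  1
G_A(23) = 1.
Stack B, S = {3, 5, 9}:
G(0) = 0
G(1) = mex{} = 0
G(2) = mex{} = 0
G(3) = mex{0} = 1
G(4) = mex{0} = 1
G(5) = mex{0,0} = 1
G(6) = mex{1,0} = 2
G(7) = mex{1,0} = 2
G(8) = mex{1,1} = 0
G(9) = mex{2,1,0} = 3
G(10) = mex{2,1,0} = 3
G(11) = mex{0,2,0} = 1
G(12) = mex{3,2,1} = 0
G(13) = mex{3,0,1} = 2
G(14) = mex{1,3,1} = 0
G(15) = mex{0,3,2} = 1
G(16) = mex{2,1,2} = 0
G(17) = mex{0,0,0} = 1
G(18) = mex{1,2,3} = 0
G(19) = mex{0,0,3} = 1
G(20) = mex{1,1,1} = 0
G(21) = mex{0,0,0} = 1
G(22) = mex{1,1,2} = 0
G_B(22) = 0.
Stack C, S = {4, 7, 8, 9}:
G(0) = 0
G(1) = mex{} = 0
G(2) = mex{} = 0
G(3) = mex{} = 0
G(4) = mex{0} = 1
G(5) = mex{0} = 1
G(6) = mex{0} = 1
G(7) = mex{0,0} = 1
G(8) = mex{1,0,0} = 2
G(9) = mex{1,0,0,0} = 2
G(10) = mex{1,0,0,0} = 2
G(11) = mex{1,1,0,0} = 2
G_C(11) = 2.
Combined Grundy value = 1 ⊕ 0 ⊕ 2 = 3.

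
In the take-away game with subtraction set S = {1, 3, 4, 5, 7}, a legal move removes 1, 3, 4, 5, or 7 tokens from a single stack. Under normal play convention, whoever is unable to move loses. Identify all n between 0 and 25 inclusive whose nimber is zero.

0, 2, 8, 10, 16, 18, 24

G(0) = 0
G(1) = mex{0} = 1
G(2) = mex{1} = 0
G(3) = mex{0,0} = 1
G(4) = mex{1,1,0} = 2
G(5) = mex{2,0,1,0} = 3
G(6) = mex{3,1,0,1} = 2
G(7) = mex{2,2,1,0,0} = 3
G(8) = mex{3,3,2,1,1} = 0
G(9) = mex{0,2,3,2,0} = 1
G(10) = mex{1,3,2,3,1} = 0
G(11) = mex{0,0,3,2,2} = 1
G(12) = mex{1,1,0,3,3} = 2
G(13) = mex{2,0,1,0,2} = 3
G(14) = mex{3,1,0,1,3} = 2
G(15) = mex{2,2,1,0,0} = 3
G(16) = mex{3,3,2,1,1} = 0
G(17) = mex{0,2,3,2,0} = 1
G(18) = mex{1,3,2,3,1} = 0
G(19) = mex{0,0,3,2,2} = 1
G(20) = mex{1,1,0,3,3} = 2
G(21) = mex{2,0,1,0,2} = 3
G(22) = mex{3,1,0,1,3} = 2
G(23) = mex{2,2,1,0,0} = 3
G(24) = mex{3,3,2,1,1} = 0
G(25) = mex{0,2,3,2,0} = 1
P-positions are exactly the n with G(n) = 0.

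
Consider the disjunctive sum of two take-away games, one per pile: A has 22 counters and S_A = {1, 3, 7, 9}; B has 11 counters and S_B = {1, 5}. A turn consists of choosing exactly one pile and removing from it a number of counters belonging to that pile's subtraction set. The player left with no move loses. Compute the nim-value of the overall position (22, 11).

Pile A, S = {1, 3, 7, 9}:
n :  0  1  2  3  4  5  6  7  8  9 10 11 12 13 14 15 16 17 18 19 20 21 22
G :  0  1  0  1  0  1  0  1  0  1  0  1  0  1  0  1  0  1  0  1  0  1  0
G_A(22) = 0.
Pile B, S = {1, 5}:
G(0) = 0
G(1) = mex{0} = 1
G(2) = mex{1} = 0
G(3) = mex{0} = 1
G(4) = mex{1} = 0
G(5) = mex{0,0} = 1
G(6) = mex{1,1} = 0
G(7) = mex{0,0} = 1
G(8) = mex{1,1} = 0
G(9) = mex{0,0} = 1
G(10) = mex{1,1} = 0
G(11) = mex{0,0} = 1
G_B(11) = 1.
Combined Grundy value = 0 ⊕ 1 = 1.

1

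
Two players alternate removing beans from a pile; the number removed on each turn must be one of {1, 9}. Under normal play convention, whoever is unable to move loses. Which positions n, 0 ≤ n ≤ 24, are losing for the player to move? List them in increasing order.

n :  0  1  2  3  4  5  6  7  8  9 10 11 12 13 14 15 16 17 18 19 20 21 22 23 24
G :  0  1  0  1  0  1  0  1  0  1  0  1  0  1  0  1  0  1  0  1  0  1  0  1  0
P-positions are exactly the n with G(n) = 0.

0, 2, 4, 6, 8, 10, 12, 14, 16, 18, 20, 22, 24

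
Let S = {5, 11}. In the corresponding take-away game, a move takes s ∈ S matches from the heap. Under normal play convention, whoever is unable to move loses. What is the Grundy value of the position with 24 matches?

1

G(0) = 0
G(1) = mex{} = 0
G(2) = mex{} = 0
G(3) = mex{} = 0
G(4) = mex{} = 0
G(5) = mex{0} = 1
G(6) = mex{0} = 1
G(7) = mex{0} = 1
G(8) = mex{0} = 1
G(9) = mex{0} = 1
G(10) = mex{1} = 0
G(11) = mex{1,0} = 2
G(12) = mex{1,0} = 2
G(13) = mex{1,0} = 2
G(14) = mex{1,0} = 2
G(15) = mex{0,0} = 1
G(16) = mex{2,1} = 0
G(17) = mex{2,1} = 0
G(18) = mex{2,1} = 0
G(19) = mex{2,1} = 0
G(20) = mex{1,1} = 0
G(21) = mex{0,0} = 1
G(22) = mex{0,2} = 1
G(23) = mex{0,2} = 1
G(24) = mex{0,2} = 1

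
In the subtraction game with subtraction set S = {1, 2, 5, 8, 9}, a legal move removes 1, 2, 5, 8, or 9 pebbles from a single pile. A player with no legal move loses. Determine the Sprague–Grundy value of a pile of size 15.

2

G(0) = 0
G(1) = mex{0} = 1
G(2) = mex{1,0} = 2
G(3) = mex{2,1} = 0
G(4) = mex{0,2} = 1
G(5) = mex{1,0,0} = 2
G(6) = mex{2,1,1} = 0
G(7) = mex{0,2,2} = 1
G(8) = mex{1,0,0,0} = 2
G(9) = mex{2,1,1,1,0} = 3
G(10) = mex{3,2,2,2,1} = 0
G(11) = mex{0,3,0,0,2} = 1
G(12) = mex{1,0,1,1,0} = 2
G(13) = mex{2,1,2,2,1} = 0
G(14) = mex{0,2,3,0,2} = 1
G(15) = mex{1,0,0,1,0} = 2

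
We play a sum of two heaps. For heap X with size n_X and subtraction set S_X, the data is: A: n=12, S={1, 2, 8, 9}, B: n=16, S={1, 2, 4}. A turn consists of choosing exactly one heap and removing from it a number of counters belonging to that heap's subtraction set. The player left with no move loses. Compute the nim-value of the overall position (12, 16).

Heap A, S = {1, 2, 8, 9}:
n :  0  1  2  3  4  5  6  7  8  9 10 11 12
G :  0  1  2  0  1  2  0  1  2  3  0  1  2
G_A(12) = 2.
Heap B, S = {1, 2, 4}:
n :  0  1  2  3  4  5  6  7  8  9 10 11 12 13 14 15 16
G :  0  1  2  0  1  2  0  1  2  0  1  2  0  1  2  0  1
G_B(16) = 1.
Combined Grundy value = 2 ⊕ 1 = 3.

3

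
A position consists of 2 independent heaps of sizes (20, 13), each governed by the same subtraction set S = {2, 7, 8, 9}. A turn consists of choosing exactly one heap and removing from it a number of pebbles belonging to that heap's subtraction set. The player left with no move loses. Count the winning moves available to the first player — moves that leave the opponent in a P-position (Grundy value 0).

4

All heaps use S = {2, 7, 8, 9}:
n :  0  1  2  3  4  5  6  7  8  9 10 11 12 13 14 15 16 17 18 19 20
G :  0  0  1  1  0  0  1  1  2  2  3  3  2  2  3  0  0  1  1  0  0
Heap A: G(20) = 0.
Heap B: G(13) = 2.
Combined Grundy value = 0 ⊕ 2 = 2.
A winning move leaves total XOR = 0, i.e. changes one component's Grundy value g to g ⊕ X where X is the current total.
Heap A: need g' = 0⊕2 = 2. Options: 20−2→G=1, 20−7→G=2, 20−8→G=2, 20−9→G=3. Hits: 2.
Heap B: need g' = 2⊕2 = 0. Options: 13−2→G=3, 13−7→G=1, 13−8→G=0, 13−9→G=0. Hits: 2.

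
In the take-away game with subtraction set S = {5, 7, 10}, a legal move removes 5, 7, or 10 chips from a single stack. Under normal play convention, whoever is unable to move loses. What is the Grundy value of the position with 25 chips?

G(0) = 0
G(1) = mex{} = 0
G(2) = mex{} = 0
G(3) = mex{} = 0
G(4) = mex{} = 0
G(5) = mex{0} = 1
G(6) = mex{0} = 1
G(7) = mex{0,0} = 1
G(8) = mex{0,0} = 1
G(9) = mex{0,0} = 1
G(10) = mex{1,0,0} = 2
G(11) = mex{1,0,0} = 2
G(12) = mex{1,1,0} = 2
G(13) = mex{1,1,0} = 2
G(14) = mex{1,1,0} = 2
G(15) = mex{2,1,1} = 0
G(16) = mex{2,1,1} = 0
G(17) = mex{2,2,1} = 0
G(18) = mex{2,2,1} = 0
G(19) = mex{2,2,1} = 0
G(20) = mex{0,2,2} = 1
G(21) = mex{0,2,2} = 1
G(22) = mex{0,0,2} = 1
G(23) = mex{0,0,2} = 1
G(24) = mex{0,0,2} = 1
G(25) = mex{1,0,0} = 2

2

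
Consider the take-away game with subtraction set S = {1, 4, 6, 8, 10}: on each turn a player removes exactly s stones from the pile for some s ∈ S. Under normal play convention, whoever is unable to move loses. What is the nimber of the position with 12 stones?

3

G(0) = 0
G(1) = mex{0} = 1
G(2) = mex{1} = 0
G(3) = mex{0} = 1
G(4) = mex{1,0} = 2
G(5) = mex{2,1} = 0
G(6) = mex{0,0,0} = 1
G(7) = mex{1,1,1} = 0
G(8) = mex{0,2,0,0} = 1
G(9) = mex{1,0,1,1} = 2
G(10) = mex{2,1,2,0,0} = 3
G(11) = mex{3,0,0,1,1} = 2
G(12) = mex{2,1,1,2,0} = 3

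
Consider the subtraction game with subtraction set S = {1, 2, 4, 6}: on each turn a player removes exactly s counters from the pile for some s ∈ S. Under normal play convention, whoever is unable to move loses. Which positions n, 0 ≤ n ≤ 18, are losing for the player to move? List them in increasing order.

0, 3, 8, 11, 16

G(0) = 0
G(1) = mex{0} = 1
G(2) = mex{1,0} = 2
G(3) = mex{2,1} = 0
G(4) = mex{0,2,0} = 1
G(5) = mex{1,0,1} = 2
G(6) = mex{2,1,2,0} = 3
G(7) = mex{3,2,0,1} = 4
G(8) = mex{4,3,1,2} = 0
G(9) = mex{0,4,2,0} = 1
G(10) = mex{1,0,3,1} = 2
G(11) = mex{2,1,4,2} = 0
G(12) = mex{0,2,0,3} = 1
G(13) = mex{1,0,1,4} = 2
G(14) = mex{2,1,2,0} = 3
G(15) = mex{3,2,0,1} = 4
G(16) = mex{4,3,1,2} = 0
G(17) = mex{0,4,2,0} = 1
G(18) = mex{1,0,3,1} = 2
P-positions are exactly the n with G(n) = 0.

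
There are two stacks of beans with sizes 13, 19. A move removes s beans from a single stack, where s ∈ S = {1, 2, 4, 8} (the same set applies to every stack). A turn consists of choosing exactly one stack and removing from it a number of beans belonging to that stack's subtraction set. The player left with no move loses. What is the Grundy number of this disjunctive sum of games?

0

All stacks use S = {1, 2, 4, 8}:
n :  0  1  2  3  4  5  6  7  8  9 10 11 12 13 14 15 16 17 18 19
G :  0  1  2  0  1  2  0  1  2  0  1  2  0  1  2  0  1  2  0  1
Stack A: G(13) = 1.
Stack B: G(19) = 1.
Combined Grundy value = 1 ⊕ 1 = 0.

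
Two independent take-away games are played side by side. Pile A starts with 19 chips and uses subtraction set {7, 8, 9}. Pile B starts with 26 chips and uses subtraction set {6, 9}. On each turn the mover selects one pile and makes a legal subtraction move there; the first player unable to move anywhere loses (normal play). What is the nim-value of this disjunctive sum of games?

Pile A, S = {7, 8, 9}:
n :  0  1  2  3  4  5  6  7  8  9 10 11 12 13 14 15 16 17 18 19
G :  0  0  0  0  0  0  0  1  1  1  1  1  1  1  2  2  0  0  0  0
G_A(19) = 0.
Pile B, S = {6, 9}:
n :  0  1  2  3  4  5  6  7  8  9 10 11 12 13 14 15 16 17 18 19 20 21 22 23 24 25 26
G :  0  0  0  0  0  0  1  1  1  1  1  1  2  2  2  0  0  0  0  0  0  1  1  1  1  1  1
G_B(26) = 1.
Combined Grundy value = 0 ⊕ 1 = 1.

1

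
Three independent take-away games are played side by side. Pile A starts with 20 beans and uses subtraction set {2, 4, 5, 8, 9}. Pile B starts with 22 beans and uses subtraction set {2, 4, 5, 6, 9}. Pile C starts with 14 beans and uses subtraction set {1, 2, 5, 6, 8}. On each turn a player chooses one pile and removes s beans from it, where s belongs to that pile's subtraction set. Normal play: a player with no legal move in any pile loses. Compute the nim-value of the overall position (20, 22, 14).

Pile A, S = {2, 4, 5, 8, 9}:
G(0) = 0
G(1) = mex{} = 0
G(2) = mex{0} = 1
G(3) = mex{0} = 1
G(4) = mex{1,0} = 2
G(5) = mex{1,0,0} = 2
G(6) = mex{2,1,0} = 3
G(7) = mex{2,1,1} = 0
G(8) = mex{3,2,1,0} = 4
G(9) = mex{0,2,2,0,0} = 1
G(10) = mex{4,3,2,1,0} = 5
G(11) = mex{1,0,3,1,1} = 2
G(12) = mex{5,4,0,2,1} = 3
G(13) = mex{2,1,4,2,2} = 0
G(14) = mex{3,5,1,3,2} = 0
G(15) = mex{0,2,5,0,3} = 1
G(16) = mex{0,3,2,4,0} = 1
G(17) = mex{1,0,3,1,4} = 2
G(18) = mex{1,0,0,5,1} = 2
G(19) = mex{2,1,0,2,5} = 3
G(20) = mex{2,1,1,3,2} = 0
G_A(20) = 0.
Pile B, S = {2, 4, 5, 6, 9}:
G(0) = 0
G(1) = mex{} = 0
G(2) = mex{0} = 1
G(3) = mex{0} = 1
G(4) = mex{1,0} = 2
G(5) = mex{1,0,0} = 2
G(6) = mex{2,1,0,0} = 3
G(7) = mex{2,1,1,0} = 3
G(8) = mex{3,2,1,1} = 0
G(9) = mex{3,2,2,1,0} = 4
G(10) = mex{0,3,2,2,0} = 1
G(11) = mex{4,3,3,2,1} = 0
G(12) = mex{1,0,3,3,1} = 2
G(13) = mex{0,4,0,3,2} = 1
G(14) = mex{2,1,4,0,2} = 3
G(15) = mex{1,0,1,4,3} = 2
G(16) = mex{3,2,0,1,3} = 4
G(17) = mex{2,1,2,0,0} = 3
G(18) = mex{4,3,1,2,4} = 0
G(19) = mex{3,2,3,1,1} = 0
G(20) = mex{0,4,2,3,0} = 1
G(21) = mex{0,3,4,2,2} = 1
G(22) = mex{1,0,3,4,1} = 2
G_B(22) = 2.
Pile C, S = {1, 2, 5, 6, 8}:
G(0) = 0
G(1) = mex{0} = 1
G(2) = mex{1,0} = 2
G(3) = mex{2,1} = 0
G(4) = mex{0,2} = 1
G(5) = mex{1,0,0} = 2
G(6) = mex{2,1,1,0} = 3
G(7) = mex{3,2,2,1} = 0
G(8) = mex{0,3,0,2,0} = 1
G(9) = mex{1,0,1,0,1} = 2
G(10) = mex{2,1,2,1,2} = 0
G(11) = mex{0,2,3,2,0} = 1
G(12) = mex{1,0,0,3,1} = 2
G(13) = mex{2,1,1,0,2} = 3
G(14) = mex{3,2,2,1,3} = 0
G_C(14) = 0.
Combined Grundy value = 0 ⊕ 2 ⊕ 0 = 2.

2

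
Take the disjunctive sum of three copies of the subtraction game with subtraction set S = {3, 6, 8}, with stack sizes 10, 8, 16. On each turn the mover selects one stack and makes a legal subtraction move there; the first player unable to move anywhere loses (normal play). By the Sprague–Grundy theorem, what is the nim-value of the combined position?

0

All stacks use S = {3, 6, 8}:
G(0) = 0
G(1) = mex{} = 0
G(2) = mex{} = 0
G(3) = mex{0} = 1
G(4) = mex{0} = 1
G(5) = mex{0} = 1
G(6) = mex{1,0} = 2
G(7) = mex{1,0} = 2
G(8) = mex{1,0,0} = 2
G(9) = mex{2,1,0} = 3
G(10) = mex{2,1,0} = 3
G(11) = mex{2,1,1} = 0
G(12) = mex{3,2,1} = 0
G(13) = mex{3,2,1} = 0
G(14) = mex{0,2,2} = 1
G(15) = mex{0,3,2} = 1
G(16) = mex{0,3,2} = 1
Stack A: G(10) = 3.
Stack B: G(8) = 2.
Stack C: G(16) = 1.
Combined Grundy value = 3 ⊕ 2 ⊕ 1 = 0.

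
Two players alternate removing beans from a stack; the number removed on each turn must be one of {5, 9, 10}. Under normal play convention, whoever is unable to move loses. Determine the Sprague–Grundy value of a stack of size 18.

0

n :  0  1  2  3  4  5  6  7  8  9 10 11 12 13 14 15 16 17 18
G :  0  0  0  0  0  1  1  1  1  1  2  2  2  2  2  0  0  0  0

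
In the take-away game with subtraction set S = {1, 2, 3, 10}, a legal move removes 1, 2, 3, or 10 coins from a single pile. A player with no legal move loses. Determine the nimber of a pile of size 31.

n :  0  1  2  3  4  5  6  7  8  9 10 11 12 13 14 15 16 17 18 19 20 21 22 23 24 25 26 27 28 29 30 31
G :  0  1  2  3  0  1  2  3  0  1  2  3  0  1  2  3  0  1  2  3  0  1  2  3  0  1  2  3  0  1  2  3

3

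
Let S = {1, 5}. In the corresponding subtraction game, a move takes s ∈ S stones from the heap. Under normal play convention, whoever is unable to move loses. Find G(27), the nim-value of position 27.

1

G(0) = 0
G(1) = mex{0} = 1
G(2) = mex{1} = 0
G(3) = mex{0} = 1
G(4) = mex{1} = 0
G(5) = mex{0,0} = 1
G(6) = mex{1,1} = 0
G(7) = mex{0,0} = 1
G(8) = mex{1,1} = 0
G(9) = mex{0,0} = 1
G(10) = mex{1,1} = 0
G(11) = mex{0,0} = 1
G(12) = mex{1,1} = 0
G(13) = mex{0,0} = 1
G(14) = mex{1,1} = 0
G(15) = mex{0,0} = 1
G(16) = mex{1,1} = 0
G(17) = mex{0,0} = 1
G(18) = mex{1,1} = 0
G(19) = mex{0,0} = 1
G(20) = mex{1,1} = 0
G(21) = mex{0,0} = 1
G(22) = mex{1,1} = 0
G(23) = mex{0,0} = 1
G(24) = mex{1,1} = 0
G(25) = mex{0,0} = 1
G(26) = mex{1,1} = 0
G(27) = mex{0,0} = 1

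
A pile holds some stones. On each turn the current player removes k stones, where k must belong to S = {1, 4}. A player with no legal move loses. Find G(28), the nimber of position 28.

1

G(0) = 0
G(1) = mex{0} = 1
G(2) = mex{1} = 0
G(3) = mex{0} = 1
G(4) = mex{1,0} = 2
G(5) = mex{2,1} = 0
G(6) = mex{0,0} = 1
G(7) = mex{1,1} = 0
G(8) = mex{0,2} = 1
G(9) = mex{1,0} = 2
G(10) = mex{2,1} = 0
G(11) = mex{0,0} = 1
G(12) = mex{1,1} = 0
G(13) = mex{0,2} = 1
G(14) = mex{1,0} = 2
G(15) = mex{2,1} = 0
G(16) = mex{0,0} = 1
G(17) = mex{1,1} = 0
G(18) = mex{0,2} = 1
G(19) = mex{1,0} = 2
G(20) = mex{2,1} = 0
G(21) = mex{0,0} = 1
G(22) = mex{1,1} = 0
G(23) = mex{0,2} = 1
G(24) = mex{1,0} = 2
G(25) = mex{2,1} = 0
G(26) = mex{0,0} = 1
G(27) = mex{1,1} = 0
G(28) = mex{0,2} = 1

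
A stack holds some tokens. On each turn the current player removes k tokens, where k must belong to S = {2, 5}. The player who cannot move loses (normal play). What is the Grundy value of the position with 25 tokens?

0

n :  0  1  2  3  4  5  6  7  8  9 10 11 12 13 14 15 16 17 18 19 20 21 22 23 24 25
G :  0  0  1  1  0  2  1  0  0  1  1  0  2  1  0  0  1  1  0  2  1  0  0  1  1  0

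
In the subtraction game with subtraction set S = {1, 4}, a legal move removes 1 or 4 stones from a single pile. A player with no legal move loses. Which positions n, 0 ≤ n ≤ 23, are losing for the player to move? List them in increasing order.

n :  0  1  2  3  4  5  6  7  8  9 10 11 12 13 14 15 16 17 18 19 20 21 22 23
G :  0  1  0  1  2  0  1  0  1  2  0  1  0  1  2  0  1  0  1  2  0  1  0  1
P-positions are exactly the n with G(n) = 0.

0, 2, 5, 7, 10, 12, 15, 17, 20, 22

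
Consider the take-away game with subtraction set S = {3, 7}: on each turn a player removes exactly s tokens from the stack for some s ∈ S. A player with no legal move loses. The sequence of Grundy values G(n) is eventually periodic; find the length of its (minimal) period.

n :  0  1  2  3  4  5  6  7  8  9 10 11 12 13 14 15 16 17 18 19 20 21
G :  0  0  0  1  1  1  0  2  2  1  0  0  0  1  1  1  0  2  2  1  0  0
G(n+10) = G(n) holds for n = 0,…,6 (a full window of length max(S) = 7), so the sequence is purely periodic with period 10.

10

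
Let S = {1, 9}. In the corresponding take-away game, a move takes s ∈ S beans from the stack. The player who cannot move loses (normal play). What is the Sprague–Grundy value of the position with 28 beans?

n :  0  1  2  3  4  5  6  7  8  9 10 11 12 13 14 15 16 17 18 19 20 21 22 23 24 25 26 27 28
G :  0  1  0  1  0  1  0  1  0  1  0  1  0  1  0  1  0  1  0  1  0  1  0  1  0  1  0  1  0

0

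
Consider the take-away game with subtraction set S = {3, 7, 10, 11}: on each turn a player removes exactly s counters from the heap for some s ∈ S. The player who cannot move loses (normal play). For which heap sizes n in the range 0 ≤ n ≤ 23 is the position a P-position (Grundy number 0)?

n :  0  1  2  3  4  5  6  7  8  9 10 11 12 13 14 15 16 17 18 19 20 21 22 23
G :  0  0  0  1  1  1  0  2  2  1  3  3  2  2  0  0  3  1  1  0  0  2  1  1
P-positions are exactly the n with G(n) = 0.

0, 1, 2, 6, 14, 15, 19, 20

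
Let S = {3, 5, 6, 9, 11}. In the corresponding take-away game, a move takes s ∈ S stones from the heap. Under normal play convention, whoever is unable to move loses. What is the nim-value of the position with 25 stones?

n :  0  1  2  3  4  5  6  7  8  9 10 11 12 13 14 15 16 17 18 19 20 21 22 23 24 25
G :  0  0  0  1  1  1  2  2  2  3  3  3  4  4  0  0  0  1  1  1  2  2  2  3  3  3

3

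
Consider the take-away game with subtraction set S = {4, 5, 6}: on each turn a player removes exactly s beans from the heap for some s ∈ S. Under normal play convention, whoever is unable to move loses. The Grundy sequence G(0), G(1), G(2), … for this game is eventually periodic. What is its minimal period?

G(0) = 0
G(1) = mex{} = 0
G(2) = mex{} = 0
G(3) = mex{} = 0
G(4) = mex{0} = 1
G(5) = mex{0,0} = 1
G(6) = mex{0,0,0} = 1
G(7) = mex{0,0,0} = 1
G(8) = mex{1,0,0} = 2
G(9) = mex{1,1,0} = 2
G(10) = mex{1,1,1} = 0
G(11) = mex{1,1,1} = 0
G(12) = mex{2,1,1} = 0
G(13) = mex{2,2,1} = 0
G(14) = mex{0,2,2} = 1
G(15) = mex{0,0,2} = 1
G(16) = mex{0,0,0} = 1
G(17) = mex{0,0,0} = 1
G(18) = mex{1,0,0} = 2
G(19) = mex{1,1,0} = 2
G(20) = mex{1,1,1} = 0
G(21) = mex{1,1,1} = 0
G(n+10) = G(n) holds for n = 0,…,5 (a full window of length max(S) = 6), so the sequence is purely periodic with period 10.

10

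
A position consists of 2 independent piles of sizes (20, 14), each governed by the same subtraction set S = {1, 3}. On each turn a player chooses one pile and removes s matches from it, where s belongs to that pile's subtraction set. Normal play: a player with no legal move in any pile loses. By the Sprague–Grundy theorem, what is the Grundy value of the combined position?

0

All piles use S = {1, 3}:
G(0) = 0
G(1) = mex{0} = 1
G(2) = mex{1} = 0
G(3) = mex{0,0} = 1
G(4) = mex{1,1} = 0
G(5) = mex{0,0} = 1
G(6) = mex{1,1} = 0
G(7) = mex{0,0} = 1
G(8) = mex{1,1} = 0
G(9) = mex{0,0} = 1
G(10) = mex{1,1} = 0
G(11) = mex{0,0} = 1
G(12) = mex{1,1} = 0
G(13) = mex{0,0} = 1
G(14) = mex{1,1} = 0
G(15) = mex{0,0} = 1
G(16) = mex{1,1} = 0
G(17) = mex{0,0} = 1
G(18) = mex{1,1} = 0
G(19) = mex{0,0} = 1
G(20) = mex{1,1} = 0
Pile A: G(20) = 0.
Pile B: G(14) = 0.
Combined Grundy value = 0 ⊕ 0 = 0.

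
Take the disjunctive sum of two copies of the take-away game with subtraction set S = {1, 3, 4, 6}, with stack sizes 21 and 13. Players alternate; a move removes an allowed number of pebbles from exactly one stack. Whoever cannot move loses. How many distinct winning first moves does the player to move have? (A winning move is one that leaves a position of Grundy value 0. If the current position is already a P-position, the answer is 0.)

All stacks use S = {1, 3, 4, 6}:
n :  0  1  2  3  4  5  6  7  8  9 10 11 12 13 14 15 16 17 18 19 20 21
G :  0  1  0  1  2  3  2  0  1  0  1  2  3  2  0  1  0  1  2  3  2  0
Stack A: G(21) = 0.
Stack B: G(13) = 2.
Combined Grundy value = 0 ⊕ 2 = 2.
A winning move leaves total XOR = 0, i.e. changes one component's Grundy value g to g ⊕ X where X is the current total.
Stack A: need g' = 0⊕2 = 2. Options: 21−1→G=2, 21−3→G=2, 21−4→G=1, 21−6→G=1. Hits: 2.
Stack B: need g' = 2⊕2 = 0. Options: 13−1→G=3, 13−3→G=1, 13−4→G=0, 13−6→G=0. Hits: 2.

4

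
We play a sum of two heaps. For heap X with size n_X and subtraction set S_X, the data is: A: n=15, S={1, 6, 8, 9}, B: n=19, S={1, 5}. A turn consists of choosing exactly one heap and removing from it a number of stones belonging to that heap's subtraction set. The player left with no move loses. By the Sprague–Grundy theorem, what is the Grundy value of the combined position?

Heap A, S = {1, 6, 8, 9}:
G(0) = 0
G(1) = mex{0} = 1
G(2) = mex{1} = 0
G(3) = mex{0} = 1
G(4) = mex{1} = 0
G(5) = mex{0} = 1
G(6) = mex{1,0} = 2
G(7) = mex{2,1} = 0
G(8) = mex{0,0,0} = 1
G(9) = mex{1,1,1,0} = 2
G(10) = mex{2,0,0,1} = 3
G(11) = mex{3,1,1,0} = 2
G(12) = mex{2,2,0,1} = 3
G(13) = mex{3,0,1,0} = 2
G(14) = mex{2,1,2,1} = 0
G(15) = mex{0,2,0,2} = 1
G_A(15) = 1.
Heap B, S = {1, 5}:
n :  0  1  2  3  4  5  6  7  8  9 10 11 12 13 14 15 16 17 18 19
G :  0  1  0  1  0  1  0  1  0  1  0  1  0  1  0  1  0  1  0  1
G_B(19) = 1.
Combined Grundy value = 1 ⊕ 1 = 0.

0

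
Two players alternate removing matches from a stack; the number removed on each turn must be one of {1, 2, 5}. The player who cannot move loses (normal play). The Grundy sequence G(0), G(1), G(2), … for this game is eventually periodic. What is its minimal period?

G(0) = 0
G(1) = mex{0} = 1
G(2) = mex{1,0} = 2
G(3) = mex{2,1} = 0
G(4) = mex{0,2} = 1
G(5) = mex{1,0,0} = 2
G(6) = mex{2,1,1} = 0
G(7) = mex{0,2,2} = 1
G(8) = mex{1,0,0} = 2
G(9) = mex{2,1,1} = 0
G(10) = mex{0,2,2} = 1
G(11) = mex{1,0,0} = 2
G(12) = mex{2,1,1} = 0
G(13) = mex{0,2,2} = 1
G(14) = mex{1,0,0} = 2
G(n+3) = G(n) holds for n = 0,…,4 (a full window of length max(S) = 5), so the sequence is purely periodic with period 3.

3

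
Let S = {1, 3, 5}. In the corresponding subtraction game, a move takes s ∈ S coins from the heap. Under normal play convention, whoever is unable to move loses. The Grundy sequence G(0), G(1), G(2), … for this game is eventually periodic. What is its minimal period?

n :  0  1  2  3  4  5  6  7  8  9 10 11 12 13 14
G :  0  1  0  1  0  1  0  1  0  1  0  1  0  1  0
G(n+2) = G(n) holds for n = 0,…,4 (a full window of length max(S) = 5), so the sequence is purely periodic with period 2.

2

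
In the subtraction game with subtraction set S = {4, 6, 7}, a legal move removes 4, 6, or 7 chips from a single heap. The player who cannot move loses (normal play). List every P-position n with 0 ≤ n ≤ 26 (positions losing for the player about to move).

n :  0  1  2  3  4  5  6  7  8  9 10 11 12 13 14 15 16 17 18 19 20 21 22 23 24 25 26
G :  0  0  0  0  1  1  1  1  2  2  2  0  0  0  0  1  1  1  1  2  2  2  0  0  0  0  1
P-positions are exactly the n with G(n) = 0.

0, 1, 2, 3, 11, 12, 13, 14, 22, 23, 24, 25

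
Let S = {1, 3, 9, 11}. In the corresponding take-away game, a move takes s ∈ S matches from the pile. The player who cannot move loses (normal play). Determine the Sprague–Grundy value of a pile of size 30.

0

G(0) = 0
G(1) = mex{0} = 1
G(2) = mex{1} = 0
G(3) = mex{0,0} = 1
G(4) = mex{1,1} = 0
G(5) = mex{0,0} = 1
G(6) = mex{1,1} = 0
G(7) = mex{0,0} = 1
G(8) = mex{1,1} = 0
G(9) = mex{0,0,0} = 1
G(10) = mex{1,1,1} = 0
G(11) = mex{0,0,0,0} = 1
G(12) = mex{1,1,1,1} = 0
G(13) = mex{0,0,0,0} = 1
G(14) = mex{1,1,1,1} = 0
G(15) = mex{0,0,0,0} = 1
G(16) = mex{1,1,1,1} = 0
G(17) = mex{0,0,0,0} = 1
G(18) = mex{1,1,1,1} = 0
G(19) = mex{0,0,0,0} = 1
G(20) = mex{1,1,1,1} = 0
G(21) = mex{0,0,0,0} = 1
G(22) = mex{1,1,1,1} = 0
G(23) = mex{0,0,0,0} = 1
G(24) = mex{1,1,1,1} = 0
G(25) = mex{0,0,0,0} = 1
G(26) = mex{1,1,1,1} = 0
G(27) = mex{0,0,0,0} = 1
G(28) = mex{1,1,1,1} = 0
G(29) = mex{0,0,0,0} = 1
G(30) = mex{1,1,1,1} = 0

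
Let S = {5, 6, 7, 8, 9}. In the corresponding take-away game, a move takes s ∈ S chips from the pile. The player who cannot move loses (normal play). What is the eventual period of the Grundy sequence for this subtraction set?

G(0) = 0
G(1) = mex{} = 0
G(2) = mex{} = 0
G(3) = mex{} = 0
G(4) = mex{} = 0
G(5) = mex{0} = 1
G(6) = mex{0,0} = 1
G(7) = mex{0,0,0} = 1
G(8) = mex{0,0,0,0} = 1
G(9) = mex{0,0,0,0,0} = 1
G(10) = mex{1,0,0,0,0} = 2
G(11) = mex{1,1,0,0,0} = 2
G(12) = mex{1,1,1,0,0} = 2
G(13) = mex{1,1,1,1,0} = 2
G(14) = mex{1,1,1,1,1} = 0
G(15) = mex{2,1,1,1,1} = 0
G(16) = mex{2,2,1,1,1} = 0
G(17) = mex{2,2,2,1,1} = 0
G(18) = mex{2,2,2,2,1} = 0
G(19) = mex{0,2,2,2,2} = 1
G(20) = mex{0,0,2,2,2} = 1
G(21) = mex{0,0,0,2,2} = 1
G(22) = mex{0,0,0,0,2} = 1
G(23) = mex{0,0,0,0,0} = 1
G(24) = mex{1,0,0,0,0} = 2
G(25) = mex{1,1,0,0,0} = 2
G(26) = mex{1,1,1,0,0} = 2
G(27) = mex{1,1,1,1,0} = 2
G(28) = mex{1,1,1,1,1} = 0
G(29) = mex{2,1,1,1,1} = 0
G(n+14) = G(n) holds for n = 0,…,8 (a full window of length max(S) = 9), so the sequence is purely periodic with period 14.

14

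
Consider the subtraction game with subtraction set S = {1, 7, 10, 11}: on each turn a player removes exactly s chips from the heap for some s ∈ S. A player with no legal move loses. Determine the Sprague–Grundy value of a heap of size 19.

3

n :  0  1  2  3  4  5  6  7  8  9 10 11 12 13 14 15 16 17 18 19
G :  0  1  0  1  0  1  0  1  0  1  2  3  2  3  2  3  2  3  2  3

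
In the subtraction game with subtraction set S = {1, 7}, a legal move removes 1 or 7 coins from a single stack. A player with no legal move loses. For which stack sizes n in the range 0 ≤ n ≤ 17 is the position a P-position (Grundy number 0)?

0, 2, 4, 6, 8, 10, 12, 14, 16

n :  0  1  2  3  4  5  6  7  8  9 10 11 12 13 14 15 16 17
G :  0  1  0  1  0  1  0  1  0  1  0  1  0  1  0  1  0  1
P-positions are exactly the n with G(n) = 0.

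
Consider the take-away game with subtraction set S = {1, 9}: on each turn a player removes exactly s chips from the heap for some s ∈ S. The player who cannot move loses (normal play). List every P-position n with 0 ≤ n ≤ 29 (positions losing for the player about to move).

G(0) = 0
G(1) = mex{0} = 1
G(2) = mex{1} = 0
G(3) = mex{0} = 1
G(4) = mex{1} = 0
G(5) = mex{0} = 1
G(6) = mex{1} = 0
G(7) = mex{0} = 1
G(8) = mex{1} = 0
G(9) = mex{0,0} = 1
G(10) = mex{1,1} = 0
G(11) = mex{0,0} = 1
G(12) = mex{1,1} = 0
G(13) = mex{0,0} = 1
G(14) = mex{1,1} = 0
G(15) = mex{0,0} = 1
G(16) = mex{1,1} = 0
G(17) = mex{0,0} = 1
G(18) = mex{1,1} = 0
G(19) = mex{0,0} = 1
G(20) = mex{1,1} = 0
G(21) = mex{0,0} = 1
G(22) = mex{1,1} = 0
G(23) = mex{0,0} = 1
G(24) = mex{1,1} = 0
G(25) = mex{0,0} = 1
G(26) = mex{1,1} = 0
G(27) = mex{0,0} = 1
G(28) = mex{1,1} = 0
G(29) = mex{0,0} = 1
P-positions are exactly the n with G(n) = 0.

0, 2, 4, 6, 8, 10, 12, 14, 16, 18, 20, 22, 24, 26, 28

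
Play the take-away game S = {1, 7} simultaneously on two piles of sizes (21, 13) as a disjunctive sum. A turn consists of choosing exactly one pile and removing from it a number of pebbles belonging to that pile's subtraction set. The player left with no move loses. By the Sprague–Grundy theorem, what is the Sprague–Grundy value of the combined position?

0

All piles use S = {1, 7}:
n :  0  1  2  3  4  5  6  7  8  9 10 11 12 13 14 15 16 17 18 19 20 21
G :  0  1  0  1  0  1  0  1  0  1  0  1  0  1  0  1  0  1  0  1  0  1
Pile A: G(21) = 1.
Pile B: G(13) = 1.
Combined Grundy value = 1 ⊕ 1 = 0.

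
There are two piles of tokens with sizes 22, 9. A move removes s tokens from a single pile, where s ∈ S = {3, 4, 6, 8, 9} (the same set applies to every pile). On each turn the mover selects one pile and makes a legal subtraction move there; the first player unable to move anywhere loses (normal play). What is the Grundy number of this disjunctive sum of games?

All piles use S = {3, 4, 6, 8, 9}:
n :  0  1  2  3  4  5  6  7  8  9 10 11 12 13 14 15 16 17 18 19 20 21 22
G :  0  0  0  1  1  1  2  2  2  3  3  3  0  0  0  1  1  1  2  2  2  3  3
Pile A: G(22) = 3.
Pile B: G(9) = 3.
Combined Grundy value = 3 ⊕ 3 = 0.

0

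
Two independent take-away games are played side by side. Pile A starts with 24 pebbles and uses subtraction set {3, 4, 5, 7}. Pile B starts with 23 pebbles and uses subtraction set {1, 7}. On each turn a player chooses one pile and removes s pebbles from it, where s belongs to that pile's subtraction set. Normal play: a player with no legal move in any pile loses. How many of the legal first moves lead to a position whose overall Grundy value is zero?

Pile A, S = {3, 4, 5, 7}:
n :  0  1  2  3  4  5  6  7  8  9 10 11 12 13 14 15 16 17 18 19 20 21 22 23 24
G :  0  0  0  1  1  1  2  2  2  3  0  0  0  1  1  1  2  2  2  3  0  0  0  1  1
G_A(24) = 1.
Pile B, S = {1, 7}:
n :  0  1  2  3  4  5  6  7  8  9 10 11 12 13 14 15 16 17 18 19 20 21 22 23
G :  0  1  0  1  0  1  0  1  0  1  0  1  0  1  0  1  0  1  0  1  0  1  0  1
G_B(23) = 1.
Combined Grundy value = 1 ⊕ 1 = 0.
A winning move leaves total XOR = 0, i.e. changes one component's Grundy value g to g ⊕ X where X is the current total.
Pile A: target g' = 1⊕0 = 1, but every legal move changes the Grundy value (mex property), so 0 moves.
Pile B: target g' = 1⊕0 = 1, but every legal move changes the Grundy value (mex property), so 0 moves.

0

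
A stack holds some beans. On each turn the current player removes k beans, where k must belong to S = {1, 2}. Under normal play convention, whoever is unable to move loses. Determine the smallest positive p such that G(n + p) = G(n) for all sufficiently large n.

n :  0  1  2  3  4  5  6  7  8  9 10 11 12 13 14
G :  0  1  2  0  1  2  0  1  2  0  1  2  0  1  2
G(n+3) = G(n) holds for n = 0,…,1 (a full window of length max(S) = 2), so the sequence is purely periodic with period 3.

3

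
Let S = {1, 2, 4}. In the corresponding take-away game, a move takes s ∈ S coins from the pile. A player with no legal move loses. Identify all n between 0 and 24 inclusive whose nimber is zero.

n :  0  1  2  3  4  5  6  7  8  9 10 11 12 13 14 15 16 17 18 19 20 21 22 23 24
G :  0  1  2  0  1  2  0  1  2  0  1  2  0  1  2  0  1  2  0  1  2  0  1  2  0
P-positions are exactly the n with G(n) = 0.

0, 3, 6, 9, 12, 15, 18, 21, 24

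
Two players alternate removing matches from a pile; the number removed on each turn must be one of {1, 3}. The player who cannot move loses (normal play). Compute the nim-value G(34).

G(0) = 0
G(1) = mex{0} = 1
G(2) = mex{1} = 0
G(3) = mex{0,0} = 1
G(4) = mex{1,1} = 0
G(5) = mex{0,0} = 1
G(6) = mex{1,1} = 0
G(7) = mex{0,0} = 1
G(8) = mex{1,1} = 0
G(9) = mex{0,0} = 1
G(10) = mex{1,1} = 0
G(11) = mex{0,0} = 1
G(12) = mex{1,1} = 0
G(13) = mex{0,0} = 1
G(14) = mex{1,1} = 0
G(15) = mex{0,0} = 1
G(16) = mex{1,1} = 0
G(17) = mex{0,0} = 1
G(18) = mex{1,1} = 0
G(19) = mex{0,0} = 1
G(20) = mex{1,1} = 0
G(21) = mex{0,0} = 1
G(22) = mex{1,1} = 0
G(23) = mex{0,0} = 1
G(24) = mex{1,1} = 0
G(25) = mex{0,0} = 1
G(26) = mex{1,1} = 0
G(27) = mex{0,0} = 1
G(28) = mex{1,1} = 0
G(29) = mex{0,0} = 1
G(30) = mex{1,1} = 0
G(31) = mex{0,0} = 1
G(32) = mex{1,1} = 0
G(33) = mex{0,0} = 1
G(34) = mex{1,1} = 0

0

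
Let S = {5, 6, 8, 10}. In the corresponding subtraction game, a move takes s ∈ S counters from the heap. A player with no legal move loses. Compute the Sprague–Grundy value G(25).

n :  0  1  2  3  4  5  6  7  8  9 10 11 12 13 14 15 16 17 18 19 20 21 22 23 24 25
G :  0  0  0  0  0  1  1  1  1  1  2  2  2  2  2  0  0  0  0  0  1  1  1  1  1  2

2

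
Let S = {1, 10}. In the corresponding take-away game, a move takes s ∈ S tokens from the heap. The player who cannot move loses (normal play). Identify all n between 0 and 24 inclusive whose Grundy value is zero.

0, 2, 4, 6, 8, 11, 13, 15, 17, 19, 22, 24

n :  0  1  2  3  4  5  6  7  8  9 10 11 12 13 14 15 16 17 18 19 20 21 22 23 24
G :  0  1  0  1  0  1  0  1  0  1  2  0  1  0  1  0  1  0  1  0  1  2  0  1  0
P-positions are exactly the n with G(n) = 0.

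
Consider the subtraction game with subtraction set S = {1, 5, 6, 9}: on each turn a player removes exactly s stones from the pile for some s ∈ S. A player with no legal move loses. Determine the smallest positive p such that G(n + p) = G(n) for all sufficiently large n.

12

G(0) = 0
G(1) = mex{0} = 1
G(2) = mex{1} = 0
G(3) = mex{0} = 1
G(4) = mex{1} = 0
G(5) = mex{0,0} = 1
G(6) = mex{1,1,0} = 2
G(7) = mex{2,0,1} = 3
G(8) = mex{3,1,0} = 2
G(9) = mex{2,0,1,0} = 3
G(10) = mex{3,1,0,1} = 2
G(11) = mex{2,2,1,0} = 3
G(12) = mex{3,3,2,1} = 0
G(13) = mex{0,2,3,0} = 1
G(14) = mex{1,3,2,1} = 0
G(15) = mex{0,2,3,2} = 1
G(16) = mex{1,3,2,3} = 0
G(17) = mex{0,0,3,2} = 1
G(18) = mex{1,1,0,3} = 2
G(19) = mex{2,0,1,2} = 3
G(20) = mex{3,1,0,3} = 2
G(21) = mex{2,0,1,0} = 3
G(22) = mex{3,1,0,1} = 2
G(23) = mex{2,2,1,0} = 3
G(24) = mex{3,3,2,1} = 0
G(25) = mex{0,2,3,0} = 1
G(n+12) = G(n) holds for n = 0,…,8 (a full window of length max(S) = 9), so the sequence is purely periodic with period 12.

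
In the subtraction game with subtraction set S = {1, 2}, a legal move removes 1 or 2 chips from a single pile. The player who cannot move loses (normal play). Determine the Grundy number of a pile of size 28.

1

G(0) = 0
G(1) = mex{0} = 1
G(2) = mex{1,0} = 2
G(3) = mex{2,1} = 0
G(4) = mex{0,2} = 1
G(5) = mex{1,0} = 2
G(6) = mex{2,1} = 0
G(7) = mex{0,2} = 1
G(8) = mex{1,0} = 2
G(9) = mex{2,1} = 0
G(10) = mex{0,2} = 1
G(11) = mex{1,0} = 2
G(12) = mex{2,1} = 0
G(13) = mex{0,2} = 1
G(14) = mex{1,0} = 2
G(15) = mex{2,1} = 0
G(16) = mex{0,2} = 1
G(17) = mex{1,0} = 2
G(18) = mex{2,1} = 0
G(19) = mex{0,2} = 1
G(20) = mex{1,0} = 2
G(21) = mex{2,1} = 0
G(22) = mex{0,2} = 1
G(23) = mex{1,0} = 2
G(24) = mex{2,1} = 0
G(25) = mex{0,2} = 1
G(26) = mex{1,0} = 2
G(27) = mex{2,1} = 0
G(28) = mex{0,2} = 1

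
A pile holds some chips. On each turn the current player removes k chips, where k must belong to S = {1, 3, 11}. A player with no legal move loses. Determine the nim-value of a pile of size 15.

1

G(0) = 0
G(1) = mex{0} = 1
G(2) = mex{1} = 0
G(3) = mex{0,0} = 1
G(4) = mex{1,1} = 0
G(5) = mex{0,0} = 1
G(6) = mex{1,1} = 0
G(7) = mex{0,0} = 1
G(8) = mex{1,1} = 0
G(9) = mex{0,0} = 1
G(10) = mex{1,1} = 0
G(11) = mex{0,0,0} = 1
G(12) = mex{1,1,1} = 0
G(13) = mex{0,0,0} = 1
G(14) = mex{1,1,1} = 0
G(15) = mex{0,0,0} = 1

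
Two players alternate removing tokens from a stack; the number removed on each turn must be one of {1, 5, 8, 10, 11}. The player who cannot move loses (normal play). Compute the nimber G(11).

G(0) = 0
G(1) = mex{0} = 1
G(2) = mex{1} = 0
G(3) = mex{0} = 1
G(4) = mex{1} = 0
G(5) = mex{0,0} = 1
G(6) = mex{1,1} = 0
G(7) = mex{0,0} = 1
G(8) = mex{1,1,0} = 2
G(9) = mex{2,0,1} = 3
G(10) = mex{3,1,0,0} = 2
G(11) = mex{2,0,1,1,0} = 3

3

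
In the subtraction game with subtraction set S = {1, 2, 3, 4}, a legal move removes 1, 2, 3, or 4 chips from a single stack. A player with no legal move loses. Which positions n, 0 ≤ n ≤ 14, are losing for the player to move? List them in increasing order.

n :  0  1  2  3  4  5  6  7  8  9 10 11 12 13 14
G :  0  1  2  3  4  0  1  2  3  4  0  1  2  3  4
P-positions are exactly the n with G(n) = 0.

0, 5, 10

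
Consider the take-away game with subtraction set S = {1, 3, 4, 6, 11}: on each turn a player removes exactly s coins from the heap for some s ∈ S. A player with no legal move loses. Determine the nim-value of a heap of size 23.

0

G(0) = 0
G(1) = mex{0} = 1
G(2) = mex{1} = 0
G(3) = mex{0,0} = 1
G(4) = mex{1,1,0} = 2
G(5) = mex{2,0,1} = 3
G(6) = mex{3,1,0,0} = 2
G(7) = mex{2,2,1,1} = 0
G(8) = mex{0,3,2,0} = 1
G(9) = mex{1,2,3,1} = 0
G(10) = mex{0,0,2,2} = 1
G(11) = mex{1,1,0,3,0} = 2
G(12) = mex{2,0,1,2,1} = 3
G(13) = mex{3,1,0,0,0} = 2
G(14) = mex{2,2,1,1,1} = 0
G(15) = mex{0,3,2,0,2} = 1
G(16) = mex{1,2,3,1,3} = 0
G(17) = mex{0,0,2,2,2} = 1
G(18) = mex{1,1,0,3,0} = 2
G(19) = mex{2,0,1,2,1} = 3
G(20) = mex{3,1,0,0,0} = 2
G(21) = mex{2,2,1,1,1} = 0
G(22) = mex{0,3,2,0,2} = 1
G(23) = mex{1,2,3,1,3} = 0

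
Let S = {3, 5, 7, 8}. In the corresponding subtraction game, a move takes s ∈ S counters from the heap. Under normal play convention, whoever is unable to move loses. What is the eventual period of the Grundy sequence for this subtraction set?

11

n :  0  1  2  3  4  5  6  7  8  9 10 11 12 13 14 15 16 17 18 19 20 21 22 23
G :  0  0  0  1  1  1  2  2  2  3  3  0  0  0  1  1  1  2  2  2  3  3  0  0
G(n+11) = G(n) holds for n = 0,…,7 (a full window of length max(S) = 8), so the sequence is purely periodic with period 11.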